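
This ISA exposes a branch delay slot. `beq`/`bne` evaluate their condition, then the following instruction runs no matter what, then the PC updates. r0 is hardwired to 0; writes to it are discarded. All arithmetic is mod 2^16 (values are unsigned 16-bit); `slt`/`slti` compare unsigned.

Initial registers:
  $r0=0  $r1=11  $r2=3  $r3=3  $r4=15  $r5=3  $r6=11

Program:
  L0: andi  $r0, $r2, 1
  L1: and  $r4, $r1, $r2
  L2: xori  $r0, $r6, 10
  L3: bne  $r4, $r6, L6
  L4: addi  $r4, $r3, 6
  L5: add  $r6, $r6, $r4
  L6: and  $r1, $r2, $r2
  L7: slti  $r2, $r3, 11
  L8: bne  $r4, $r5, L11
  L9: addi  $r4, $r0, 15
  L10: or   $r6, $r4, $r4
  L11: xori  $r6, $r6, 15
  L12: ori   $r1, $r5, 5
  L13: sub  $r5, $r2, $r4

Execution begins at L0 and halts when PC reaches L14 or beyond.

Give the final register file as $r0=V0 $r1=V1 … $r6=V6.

$r0=0 $r1=7 $r2=1 $r3=3 $r4=15 $r5=65522 $r6=4

  step pc=0: andi  $r0, $r2, 1  regs=(0,11,3,3,15,3,11)
  step pc=1: and  $r4, $r1, $r2  regs=(0,11,3,3,3,3,11)
  step pc=2: xori  $r0, $r6, 10  regs=(0,11,3,3,3,3,11)
  step pc=3: bne  $r4, $r6, L6  cond=T  regs=(0,11,3,3,3,3,11)
  step pc=4: addi  $r4, $r3, 6  regs=(0,11,3,3,9,3,11)
  step pc=6: and  $r1, $r2, $r2  regs=(0,3,3,3,9,3,11)
  step pc=7: slti  $r2, $r3, 11  regs=(0,3,1,3,9,3,11)
  step pc=8: bne  $r4, $r5, L11  cond=T  regs=(0,3,1,3,9,3,11)
  step pc=9: addi  $r4, $r0, 15  regs=(0,3,1,3,15,3,11)
  step pc=11: xori  $r6, $r6, 15  regs=(0,3,1,3,15,3,4)
  step pc=12: ori   $r1, $r5, 5  regs=(0,7,1,3,15,3,4)
  step pc=13: sub  $r5, $r2, $r4  regs=(0,7,1,3,15,65522,4)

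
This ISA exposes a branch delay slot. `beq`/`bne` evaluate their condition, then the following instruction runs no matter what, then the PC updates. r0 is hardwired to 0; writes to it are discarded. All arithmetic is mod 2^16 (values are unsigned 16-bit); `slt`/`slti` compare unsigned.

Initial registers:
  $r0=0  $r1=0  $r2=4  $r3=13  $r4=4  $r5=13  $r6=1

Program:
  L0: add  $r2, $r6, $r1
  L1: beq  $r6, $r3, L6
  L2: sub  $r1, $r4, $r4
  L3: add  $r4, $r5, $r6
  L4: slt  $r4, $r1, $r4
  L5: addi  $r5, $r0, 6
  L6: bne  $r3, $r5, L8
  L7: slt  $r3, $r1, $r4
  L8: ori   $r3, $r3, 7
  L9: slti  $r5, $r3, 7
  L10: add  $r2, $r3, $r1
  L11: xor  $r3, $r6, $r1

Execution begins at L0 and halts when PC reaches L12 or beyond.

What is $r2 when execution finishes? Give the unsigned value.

7

  step pc=0: add  $r2, $r6, $r1  regs=(0,0,1,13,4,13,1)
  step pc=1: beq  $r6, $r3, L6  cond=F  regs=(0,0,1,13,4,13,1)
  step pc=2: sub  $r1, $r4, $r4  regs=(0,0,1,13,4,13,1)
  step pc=3: add  $r4, $r5, $r6  regs=(0,0,1,13,14,13,1)
  step pc=4: slt  $r4, $r1, $r4  regs=(0,0,1,13,1,13,1)
  step pc=5: addi  $r5, $r0, 6  regs=(0,0,1,13,1,6,1)
  step pc=6: bne  $r3, $r5, L8  cond=T  regs=(0,0,1,13,1,6,1)
  step pc=7: slt  $r3, $r1, $r4  regs=(0,0,1,1,1,6,1)
  step pc=8: ori   $r3, $r3, 7  regs=(0,0,1,7,1,6,1)
  step pc=9: slti  $r5, $r3, 7  regs=(0,0,1,7,1,0,1)
  step pc=10: add  $r2, $r3, $r1  regs=(0,0,7,7,1,0,1)
  step pc=11: xor  $r3, $r6, $r1  regs=(0,0,7,1,1,0,1)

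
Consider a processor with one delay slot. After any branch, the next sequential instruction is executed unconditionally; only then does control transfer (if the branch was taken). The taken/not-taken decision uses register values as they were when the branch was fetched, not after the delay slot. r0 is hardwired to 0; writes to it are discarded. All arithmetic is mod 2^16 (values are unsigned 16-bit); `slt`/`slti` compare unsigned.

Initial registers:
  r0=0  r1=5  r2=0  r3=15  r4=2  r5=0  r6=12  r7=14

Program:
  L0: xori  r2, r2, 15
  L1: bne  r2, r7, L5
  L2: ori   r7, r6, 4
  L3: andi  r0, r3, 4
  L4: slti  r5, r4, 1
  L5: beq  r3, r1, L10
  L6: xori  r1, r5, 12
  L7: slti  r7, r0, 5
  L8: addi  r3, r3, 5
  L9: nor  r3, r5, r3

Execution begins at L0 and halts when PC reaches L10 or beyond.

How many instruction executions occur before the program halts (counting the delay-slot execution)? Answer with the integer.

[0] xori  r2, r2, 15  →  {r0:0, r1:5, r2:15, r3:15, r4:2, r5:0, r6:12, r7:14}
[1] bne  r2, r7, L5  →  {r0:0, r1:5, r2:15, r3:15, r4:2, r5:0, r6:12, r7:14}  ⟨branch taken⟩
[2] ori   r7, r6, 4  →  {r0:0, r1:5, r2:15, r3:15, r4:2, r5:0, r6:12, r7:12}
[5] beq  r3, r1, L10  →  {r0:0, r1:5, r2:15, r3:15, r4:2, r5:0, r6:12, r7:12}  ⟨branch fallthrough⟩
[6] xori  r1, r5, 12  →  {r0:0, r1:12, r2:15, r3:15, r4:2, r5:0, r6:12, r7:12}
[7] slti  r7, r0, 5  →  {r0:0, r1:12, r2:15, r3:15, r4:2, r5:0, r6:12, r7:1}
[8] addi  r3, r3, 5  →  {r0:0, r1:12, r2:15, r3:20, r4:2, r5:0, r6:12, r7:1}
[9] nor  r3, r5, r3  →  {r0:0, r1:12, r2:15, r3:65515, r4:2, r5:0, r6:12, r7:1}

8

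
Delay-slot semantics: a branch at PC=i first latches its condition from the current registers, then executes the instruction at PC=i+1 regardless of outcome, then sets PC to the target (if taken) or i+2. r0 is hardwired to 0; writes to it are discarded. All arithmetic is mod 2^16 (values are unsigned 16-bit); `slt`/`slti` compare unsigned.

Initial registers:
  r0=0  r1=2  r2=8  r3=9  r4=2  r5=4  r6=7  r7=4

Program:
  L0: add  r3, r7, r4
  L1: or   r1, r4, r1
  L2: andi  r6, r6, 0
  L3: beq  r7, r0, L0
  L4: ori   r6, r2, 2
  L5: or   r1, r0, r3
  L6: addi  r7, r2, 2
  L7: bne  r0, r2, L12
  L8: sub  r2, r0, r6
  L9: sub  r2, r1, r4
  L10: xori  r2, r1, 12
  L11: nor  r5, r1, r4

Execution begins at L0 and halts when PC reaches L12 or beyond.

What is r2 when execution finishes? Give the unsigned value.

65526

  step pc=0: add  r3, r7, r4  regs=(0,2,8,6,2,4,7,4)
  step pc=1: or   r1, r4, r1  regs=(0,2,8,6,2,4,7,4)
  step pc=2: andi  r6, r6, 0  regs=(0,2,8,6,2,4,0,4)
  step pc=3: beq  r7, r0, L0  cond=F  regs=(0,2,8,6,2,4,0,4)
  step pc=4: ori   r6, r2, 2  regs=(0,2,8,6,2,4,10,4)
  step pc=5: or   r1, r0, r3  regs=(0,6,8,6,2,4,10,4)
  step pc=6: addi  r7, r2, 2  regs=(0,6,8,6,2,4,10,10)
  step pc=7: bne  r0, r2, L12  cond=T  regs=(0,6,8,6,2,4,10,10)
  step pc=8: sub  r2, r0, r6  regs=(0,6,65526,6,2,4,10,10)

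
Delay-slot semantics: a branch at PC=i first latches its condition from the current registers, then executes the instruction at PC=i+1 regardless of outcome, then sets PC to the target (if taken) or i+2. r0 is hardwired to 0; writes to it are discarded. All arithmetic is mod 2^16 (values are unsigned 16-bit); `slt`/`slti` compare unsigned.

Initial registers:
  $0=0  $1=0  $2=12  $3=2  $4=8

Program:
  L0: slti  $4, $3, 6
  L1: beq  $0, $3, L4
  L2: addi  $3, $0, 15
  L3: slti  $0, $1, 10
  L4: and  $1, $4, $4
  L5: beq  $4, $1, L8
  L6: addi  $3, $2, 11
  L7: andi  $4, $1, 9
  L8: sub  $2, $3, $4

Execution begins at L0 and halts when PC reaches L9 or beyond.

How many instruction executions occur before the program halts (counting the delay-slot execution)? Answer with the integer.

[0] slti  $4, $3, 6  →  {$0:0, $1:0, $2:12, $3:2, $4:1}
[1] beq  $0, $3, L4  →  {$0:0, $1:0, $2:12, $3:2, $4:1}  ⟨branch fallthrough⟩
[2] addi  $3, $0, 15  →  {$0:0, $1:0, $2:12, $3:15, $4:1}
[3] slti  $0, $1, 10  →  {$0:0, $1:0, $2:12, $3:15, $4:1}
[4] and  $1, $4, $4  →  {$0:0, $1:1, $2:12, $3:15, $4:1}
[5] beq  $4, $1, L8  →  {$0:0, $1:1, $2:12, $3:15, $4:1}  ⟨branch taken⟩
[6] addi  $3, $2, 11  →  {$0:0, $1:1, $2:12, $3:23, $4:1}
[8] sub  $2, $3, $4  →  {$0:0, $1:1, $2:22, $3:23, $4:1}

8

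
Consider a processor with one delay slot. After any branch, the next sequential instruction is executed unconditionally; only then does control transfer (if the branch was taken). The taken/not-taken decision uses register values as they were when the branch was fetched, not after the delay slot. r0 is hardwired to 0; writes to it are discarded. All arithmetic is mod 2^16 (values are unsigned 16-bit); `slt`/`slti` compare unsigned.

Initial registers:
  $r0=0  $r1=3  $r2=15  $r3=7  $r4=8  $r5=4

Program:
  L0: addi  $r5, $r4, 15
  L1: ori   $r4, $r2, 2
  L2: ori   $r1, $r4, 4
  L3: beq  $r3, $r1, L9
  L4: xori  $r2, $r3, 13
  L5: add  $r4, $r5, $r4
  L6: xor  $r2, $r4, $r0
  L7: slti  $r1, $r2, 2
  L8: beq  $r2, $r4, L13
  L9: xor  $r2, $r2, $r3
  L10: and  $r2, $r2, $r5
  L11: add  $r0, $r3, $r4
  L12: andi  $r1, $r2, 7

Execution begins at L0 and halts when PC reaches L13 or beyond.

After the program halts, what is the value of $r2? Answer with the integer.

33

  step pc=0: addi  $r5, $r4, 15  regs=(0,3,15,7,8,23)
  step pc=1: ori   $r4, $r2, 2  regs=(0,3,15,7,15,23)
  step pc=2: ori   $r1, $r4, 4  regs=(0,15,15,7,15,23)
  step pc=3: beq  $r3, $r1, L9  cond=F  regs=(0,15,15,7,15,23)
  step pc=4: xori  $r2, $r3, 13  regs=(0,15,10,7,15,23)
  step pc=5: add  $r4, $r5, $r4  regs=(0,15,10,7,38,23)
  step pc=6: xor  $r2, $r4, $r0  regs=(0,15,38,7,38,23)
  step pc=7: slti  $r1, $r2, 2  regs=(0,0,38,7,38,23)
  step pc=8: beq  $r2, $r4, L13  cond=T  regs=(0,0,38,7,38,23)
  step pc=9: xor  $r2, $r2, $r3  regs=(0,0,33,7,38,23)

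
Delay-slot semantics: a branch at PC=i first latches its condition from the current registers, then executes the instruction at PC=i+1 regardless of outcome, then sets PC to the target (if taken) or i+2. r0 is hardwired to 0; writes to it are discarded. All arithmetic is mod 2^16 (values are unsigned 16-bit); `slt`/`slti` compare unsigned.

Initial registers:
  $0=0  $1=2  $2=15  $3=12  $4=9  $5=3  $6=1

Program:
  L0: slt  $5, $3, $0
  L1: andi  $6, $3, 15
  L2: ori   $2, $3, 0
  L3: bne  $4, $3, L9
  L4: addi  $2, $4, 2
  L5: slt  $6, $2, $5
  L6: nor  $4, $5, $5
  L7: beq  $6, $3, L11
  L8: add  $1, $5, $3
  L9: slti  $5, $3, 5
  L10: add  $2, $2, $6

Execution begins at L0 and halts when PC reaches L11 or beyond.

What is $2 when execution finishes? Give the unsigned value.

PC=0  slt  $5, $3, $0        | $0=0 $1=2 $2=15 $3=12 $4=9 $5=0 $6=1
PC=1  andi  $6, $3, 15       | $0=0 $1=2 $2=15 $3=12 $4=9 $5=0 $6=12
PC=2  ori   $2, $3, 0        | $0=0 $1=2 $2=12 $3=12 $4=9 $5=0 $6=12
PC=3  bne  $4, $3, L9        | $0=0 $1=2 $2=12 $3=12 $4=9 $5=0 $6=12  [TAKEN]
PC=4  addi  $2, $4, 2        | $0=0 $1=2 $2=11 $3=12 $4=9 $5=0 $6=12
PC=9  slti  $5, $3, 5        | $0=0 $1=2 $2=11 $3=12 $4=9 $5=0 $6=12
PC=10 add  $2, $2, $6        | $0=0 $1=2 $2=23 $3=12 $4=9 $5=0 $6=12

23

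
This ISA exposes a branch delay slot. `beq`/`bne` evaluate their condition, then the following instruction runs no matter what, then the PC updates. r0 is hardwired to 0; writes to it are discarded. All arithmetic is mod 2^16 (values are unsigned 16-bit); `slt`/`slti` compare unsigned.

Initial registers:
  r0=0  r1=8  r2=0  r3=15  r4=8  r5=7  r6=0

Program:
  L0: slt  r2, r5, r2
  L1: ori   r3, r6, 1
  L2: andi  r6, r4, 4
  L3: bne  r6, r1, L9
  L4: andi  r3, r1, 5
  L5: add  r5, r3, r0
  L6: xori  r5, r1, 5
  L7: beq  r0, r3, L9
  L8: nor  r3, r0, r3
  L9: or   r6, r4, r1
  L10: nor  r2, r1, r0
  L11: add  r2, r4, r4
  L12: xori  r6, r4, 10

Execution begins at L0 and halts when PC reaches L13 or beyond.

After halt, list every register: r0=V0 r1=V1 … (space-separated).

  step pc=0: slt  r2, r5, r2  regs=(0,8,0,15,8,7,0)
  step pc=1: ori   r3, r6, 1  regs=(0,8,0,1,8,7,0)
  step pc=2: andi  r6, r4, 4  regs=(0,8,0,1,8,7,0)
  step pc=3: bne  r6, r1, L9  cond=T  regs=(0,8,0,1,8,7,0)
  step pc=4: andi  r3, r1, 5  regs=(0,8,0,0,8,7,0)
  step pc=9: or   r6, r4, r1  regs=(0,8,0,0,8,7,8)
  step pc=10: nor  r2, r1, r0  regs=(0,8,65527,0,8,7,8)
  step pc=11: add  r2, r4, r4  regs=(0,8,16,0,8,7,8)
  step pc=12: xori  r6, r4, 10  regs=(0,8,16,0,8,7,2)

r0=0 r1=8 r2=16 r3=0 r4=8 r5=7 r6=2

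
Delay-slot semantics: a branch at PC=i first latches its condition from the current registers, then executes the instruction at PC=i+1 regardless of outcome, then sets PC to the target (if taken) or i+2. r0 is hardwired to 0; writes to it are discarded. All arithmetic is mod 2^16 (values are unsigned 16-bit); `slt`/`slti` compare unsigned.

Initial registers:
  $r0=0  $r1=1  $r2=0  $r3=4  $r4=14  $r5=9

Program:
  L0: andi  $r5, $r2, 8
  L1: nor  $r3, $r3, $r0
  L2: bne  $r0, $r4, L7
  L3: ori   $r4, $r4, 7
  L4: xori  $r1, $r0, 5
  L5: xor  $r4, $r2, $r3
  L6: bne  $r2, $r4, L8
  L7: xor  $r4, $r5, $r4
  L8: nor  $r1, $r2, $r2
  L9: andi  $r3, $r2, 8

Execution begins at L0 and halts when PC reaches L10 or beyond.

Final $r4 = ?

[0] andi  $r5, $r2, 8  →  {$r0:0, $r1:1, $r2:0, $r3:4, $r4:14, $r5:0}
[1] nor  $r3, $r3, $r0  →  {$r0:0, $r1:1, $r2:0, $r3:65531, $r4:14, $r5:0}
[2] bne  $r0, $r4, L7  →  {$r0:0, $r1:1, $r2:0, $r3:65531, $r4:14, $r5:0}  ⟨branch taken⟩
[3] ori   $r4, $r4, 7  →  {$r0:0, $r1:1, $r2:0, $r3:65531, $r4:15, $r5:0}
[7] xor  $r4, $r5, $r4  →  {$r0:0, $r1:1, $r2:0, $r3:65531, $r4:15, $r5:0}
[8] nor  $r1, $r2, $r2  →  {$r0:0, $r1:65535, $r2:0, $r3:65531, $r4:15, $r5:0}
[9] andi  $r3, $r2, 8  →  {$r0:0, $r1:65535, $r2:0, $r3:0, $r4:15, $r5:0}

15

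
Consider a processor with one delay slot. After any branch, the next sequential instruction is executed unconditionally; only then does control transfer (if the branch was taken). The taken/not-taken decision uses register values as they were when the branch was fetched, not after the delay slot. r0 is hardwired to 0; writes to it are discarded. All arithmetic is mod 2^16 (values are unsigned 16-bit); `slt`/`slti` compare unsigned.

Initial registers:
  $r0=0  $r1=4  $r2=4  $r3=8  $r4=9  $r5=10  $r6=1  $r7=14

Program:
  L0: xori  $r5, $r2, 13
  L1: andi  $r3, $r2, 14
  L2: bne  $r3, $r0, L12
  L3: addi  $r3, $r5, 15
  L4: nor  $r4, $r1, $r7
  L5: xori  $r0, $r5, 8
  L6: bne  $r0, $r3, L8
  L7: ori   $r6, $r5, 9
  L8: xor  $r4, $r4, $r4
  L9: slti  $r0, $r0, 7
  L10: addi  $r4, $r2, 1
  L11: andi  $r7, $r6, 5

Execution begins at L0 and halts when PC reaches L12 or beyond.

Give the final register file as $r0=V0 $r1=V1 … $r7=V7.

$r0=0 $r1=4 $r2=4 $r3=24 $r4=9 $r5=9 $r6=1 $r7=14

[0] xori  $r5, $r2, 13  →  {$r0:0, $r1:4, $r2:4, $r3:8, $r4:9, $r5:9, $r6:1, $r7:14}
[1] andi  $r3, $r2, 14  →  {$r0:0, $r1:4, $r2:4, $r3:4, $r4:9, $r5:9, $r6:1, $r7:14}
[2] bne  $r3, $r0, L12  →  {$r0:0, $r1:4, $r2:4, $r3:4, $r4:9, $r5:9, $r6:1, $r7:14}  ⟨branch taken⟩
[3] addi  $r3, $r5, 15  →  {$r0:0, $r1:4, $r2:4, $r3:24, $r4:9, $r5:9, $r6:1, $r7:14}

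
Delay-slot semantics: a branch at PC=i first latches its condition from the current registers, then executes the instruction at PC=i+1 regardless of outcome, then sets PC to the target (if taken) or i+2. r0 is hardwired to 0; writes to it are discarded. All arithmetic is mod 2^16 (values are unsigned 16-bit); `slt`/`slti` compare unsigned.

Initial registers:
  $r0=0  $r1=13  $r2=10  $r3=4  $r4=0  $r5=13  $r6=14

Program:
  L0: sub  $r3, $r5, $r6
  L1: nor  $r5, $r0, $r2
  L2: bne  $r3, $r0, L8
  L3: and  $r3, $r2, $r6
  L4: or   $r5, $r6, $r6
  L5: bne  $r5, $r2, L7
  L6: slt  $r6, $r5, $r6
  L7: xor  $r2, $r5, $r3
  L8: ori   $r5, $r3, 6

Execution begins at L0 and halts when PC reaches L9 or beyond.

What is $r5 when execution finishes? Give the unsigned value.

14

  step pc=0: sub  $r3, $r5, $r6  regs=(0,13,10,65535,0,13,14)
  step pc=1: nor  $r5, $r0, $r2  regs=(0,13,10,65535,0,65525,14)
  step pc=2: bne  $r3, $r0, L8  cond=T  regs=(0,13,10,65535,0,65525,14)
  step pc=3: and  $r3, $r2, $r6  regs=(0,13,10,10,0,65525,14)
  step pc=8: ori   $r5, $r3, 6  regs=(0,13,10,10,0,14,14)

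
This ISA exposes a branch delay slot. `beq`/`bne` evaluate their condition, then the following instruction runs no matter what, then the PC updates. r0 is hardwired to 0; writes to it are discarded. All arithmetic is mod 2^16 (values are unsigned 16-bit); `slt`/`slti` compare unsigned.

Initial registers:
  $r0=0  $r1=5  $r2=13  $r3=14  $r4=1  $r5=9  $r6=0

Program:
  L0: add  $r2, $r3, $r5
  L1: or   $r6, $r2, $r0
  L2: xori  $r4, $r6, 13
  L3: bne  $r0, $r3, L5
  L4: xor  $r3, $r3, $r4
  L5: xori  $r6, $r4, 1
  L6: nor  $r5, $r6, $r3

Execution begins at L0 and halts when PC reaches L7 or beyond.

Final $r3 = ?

20

[0] add  $r2, $r3, $r5  →  {$r0:0, $r1:5, $r2:23, $r3:14, $r4:1, $r5:9, $r6:0}
[1] or   $r6, $r2, $r0  →  {$r0:0, $r1:5, $r2:23, $r3:14, $r4:1, $r5:9, $r6:23}
[2] xori  $r4, $r6, 13  →  {$r0:0, $r1:5, $r2:23, $r3:14, $r4:26, $r5:9, $r6:23}
[3] bne  $r0, $r3, L5  →  {$r0:0, $r1:5, $r2:23, $r3:14, $r4:26, $r5:9, $r6:23}  ⟨branch taken⟩
[4] xor  $r3, $r3, $r4  →  {$r0:0, $r1:5, $r2:23, $r3:20, $r4:26, $r5:9, $r6:23}
[5] xori  $r6, $r4, 1  →  {$r0:0, $r1:5, $r2:23, $r3:20, $r4:26, $r5:9, $r6:27}
[6] nor  $r5, $r6, $r3  →  {$r0:0, $r1:5, $r2:23, $r3:20, $r4:26, $r5:65504, $r6:27}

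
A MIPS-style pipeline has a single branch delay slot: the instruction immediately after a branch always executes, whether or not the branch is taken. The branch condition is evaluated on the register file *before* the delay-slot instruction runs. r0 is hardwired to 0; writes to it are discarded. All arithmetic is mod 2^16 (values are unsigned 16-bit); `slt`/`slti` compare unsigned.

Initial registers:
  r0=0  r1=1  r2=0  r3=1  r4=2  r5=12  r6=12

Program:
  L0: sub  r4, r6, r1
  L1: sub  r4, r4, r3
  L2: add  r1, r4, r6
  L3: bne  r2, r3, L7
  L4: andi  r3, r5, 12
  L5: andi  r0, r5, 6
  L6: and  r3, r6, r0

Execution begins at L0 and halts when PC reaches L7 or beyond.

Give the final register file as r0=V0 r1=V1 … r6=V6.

r0=0 r1=22 r2=0 r3=12 r4=10 r5=12 r6=12

#0 sub  r4, r6, r1 ; 0/1/0/1/11/12/12
#1 sub  r4, r4, r3 ; 0/1/0/1/10/12/12
#2 add  r1, r4, r6 ; 0/22/0/1/10/12/12
#3 bne  r2, r3, L7 ; 0/22/0/1/10/12/12 ; →target
#4 andi  r3, r5, 12 ; 0/22/0/12/10/12/12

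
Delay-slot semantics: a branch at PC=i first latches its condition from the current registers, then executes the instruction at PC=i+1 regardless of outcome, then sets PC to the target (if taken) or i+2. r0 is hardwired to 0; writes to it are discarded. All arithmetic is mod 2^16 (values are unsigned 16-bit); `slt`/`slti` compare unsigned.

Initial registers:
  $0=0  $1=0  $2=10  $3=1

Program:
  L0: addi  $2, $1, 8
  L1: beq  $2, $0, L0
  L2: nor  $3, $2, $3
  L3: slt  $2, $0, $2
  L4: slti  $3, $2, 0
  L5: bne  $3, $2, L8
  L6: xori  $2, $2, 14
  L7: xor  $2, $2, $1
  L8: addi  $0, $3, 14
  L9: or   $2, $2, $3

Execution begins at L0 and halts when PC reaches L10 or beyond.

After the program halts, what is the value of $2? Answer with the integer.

#0 addi  $2, $1, 8 ; 0/0/8/1
#1 beq  $2, $0, L0 ; 0/0/8/1 ; →fallthru
#2 nor  $3, $2, $3 ; 0/0/8/65526
#3 slt  $2, $0, $2 ; 0/0/1/65526
#4 slti  $3, $2, 0 ; 0/0/1/0
#5 bne  $3, $2, L8 ; 0/0/1/0 ; →target
#6 xori  $2, $2, 14 ; 0/0/15/0
#8 addi  $0, $3, 14 ; 0/0/15/0
#9 or   $2, $2, $3 ; 0/0/15/0

15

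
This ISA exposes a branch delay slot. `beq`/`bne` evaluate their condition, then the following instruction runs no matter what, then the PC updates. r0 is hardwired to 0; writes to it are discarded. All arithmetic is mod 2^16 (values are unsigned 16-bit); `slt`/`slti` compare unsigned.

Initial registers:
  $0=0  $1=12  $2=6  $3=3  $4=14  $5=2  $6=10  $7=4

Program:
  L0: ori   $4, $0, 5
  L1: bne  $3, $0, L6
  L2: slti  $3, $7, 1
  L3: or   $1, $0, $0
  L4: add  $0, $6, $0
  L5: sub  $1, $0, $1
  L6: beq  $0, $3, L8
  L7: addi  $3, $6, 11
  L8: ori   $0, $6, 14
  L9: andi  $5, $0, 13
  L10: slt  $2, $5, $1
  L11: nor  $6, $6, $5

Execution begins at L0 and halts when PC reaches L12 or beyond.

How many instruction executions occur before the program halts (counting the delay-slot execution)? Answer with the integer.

[0] ori   $4, $0, 5  →  {$0:0, $1:12, $2:6, $3:3, $4:5, $5:2, $6:10, $7:4}
[1] bne  $3, $0, L6  →  {$0:0, $1:12, $2:6, $3:3, $4:5, $5:2, $6:10, $7:4}  ⟨branch taken⟩
[2] slti  $3, $7, 1  →  {$0:0, $1:12, $2:6, $3:0, $4:5, $5:2, $6:10, $7:4}
[6] beq  $0, $3, L8  →  {$0:0, $1:12, $2:6, $3:0, $4:5, $5:2, $6:10, $7:4}  ⟨branch taken⟩
[7] addi  $3, $6, 11  →  {$0:0, $1:12, $2:6, $3:21, $4:5, $5:2, $6:10, $7:4}
[8] ori   $0, $6, 14  →  {$0:0, $1:12, $2:6, $3:21, $4:5, $5:2, $6:10, $7:4}
[9] andi  $5, $0, 13  →  {$0:0, $1:12, $2:6, $3:21, $4:5, $5:0, $6:10, $7:4}
[10] slt  $2, $5, $1  →  {$0:0, $1:12, $2:1, $3:21, $4:5, $5:0, $6:10, $7:4}
[11] nor  $6, $6, $5  →  {$0:0, $1:12, $2:1, $3:21, $4:5, $5:0, $6:65525, $7:4}

9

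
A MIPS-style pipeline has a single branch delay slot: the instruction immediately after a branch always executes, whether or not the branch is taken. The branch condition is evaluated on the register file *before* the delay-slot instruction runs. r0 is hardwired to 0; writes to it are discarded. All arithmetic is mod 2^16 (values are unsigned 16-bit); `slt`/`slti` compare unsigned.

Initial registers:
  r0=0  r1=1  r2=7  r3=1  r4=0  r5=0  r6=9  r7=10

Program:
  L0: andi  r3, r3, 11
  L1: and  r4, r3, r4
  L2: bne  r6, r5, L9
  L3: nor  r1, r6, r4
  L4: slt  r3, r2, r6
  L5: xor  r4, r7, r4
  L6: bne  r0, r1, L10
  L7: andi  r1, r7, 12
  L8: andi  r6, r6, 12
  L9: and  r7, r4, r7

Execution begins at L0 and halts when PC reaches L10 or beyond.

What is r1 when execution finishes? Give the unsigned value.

65526

  step pc=0: andi  r3, r3, 11  regs=(0,1,7,1,0,0,9,10)
  step pc=1: and  r4, r3, r4  regs=(0,1,7,1,0,0,9,10)
  step pc=2: bne  r6, r5, L9  cond=T  regs=(0,1,7,1,0,0,9,10)
  step pc=3: nor  r1, r6, r4  regs=(0,65526,7,1,0,0,9,10)
  step pc=9: and  r7, r4, r7  regs=(0,65526,7,1,0,0,9,0)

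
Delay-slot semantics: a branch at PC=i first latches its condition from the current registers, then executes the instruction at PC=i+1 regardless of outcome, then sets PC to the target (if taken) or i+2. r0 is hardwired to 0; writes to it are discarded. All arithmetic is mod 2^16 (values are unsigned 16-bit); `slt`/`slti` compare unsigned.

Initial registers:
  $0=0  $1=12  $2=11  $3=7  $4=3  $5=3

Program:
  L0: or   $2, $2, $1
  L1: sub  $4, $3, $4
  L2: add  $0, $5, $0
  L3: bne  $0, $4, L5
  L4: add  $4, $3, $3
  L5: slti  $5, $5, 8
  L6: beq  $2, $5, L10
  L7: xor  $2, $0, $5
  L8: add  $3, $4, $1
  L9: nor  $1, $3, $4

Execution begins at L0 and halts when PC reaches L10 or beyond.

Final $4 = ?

14

  step pc=0: or   $2, $2, $1  regs=(0,12,15,7,3,3)
  step pc=1: sub  $4, $3, $4  regs=(0,12,15,7,4,3)
  step pc=2: add  $0, $5, $0  regs=(0,12,15,7,4,3)
  step pc=3: bne  $0, $4, L5  cond=T  regs=(0,12,15,7,4,3)
  step pc=4: add  $4, $3, $3  regs=(0,12,15,7,14,3)
  step pc=5: slti  $5, $5, 8  regs=(0,12,15,7,14,1)
  step pc=6: beq  $2, $5, L10  cond=F  regs=(0,12,15,7,14,1)
  step pc=7: xor  $2, $0, $5  regs=(0,12,1,7,14,1)
  step pc=8: add  $3, $4, $1  regs=(0,12,1,26,14,1)
  step pc=9: nor  $1, $3, $4  regs=(0,65505,1,26,14,1)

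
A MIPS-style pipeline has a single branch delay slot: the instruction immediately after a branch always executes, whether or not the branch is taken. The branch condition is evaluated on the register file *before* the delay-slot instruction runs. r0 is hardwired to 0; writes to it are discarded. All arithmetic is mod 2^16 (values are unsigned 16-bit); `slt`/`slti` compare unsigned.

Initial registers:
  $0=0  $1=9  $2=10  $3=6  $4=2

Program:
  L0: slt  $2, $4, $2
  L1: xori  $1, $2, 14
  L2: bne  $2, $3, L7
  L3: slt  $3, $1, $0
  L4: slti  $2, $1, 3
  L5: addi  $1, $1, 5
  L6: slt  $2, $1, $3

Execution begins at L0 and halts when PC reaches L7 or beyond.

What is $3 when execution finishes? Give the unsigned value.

0

[0] slt  $2, $4, $2  →  {$0:0, $1:9, $2:1, $3:6, $4:2}
[1] xori  $1, $2, 14  →  {$0:0, $1:15, $2:1, $3:6, $4:2}
[2] bne  $2, $3, L7  →  {$0:0, $1:15, $2:1, $3:6, $4:2}  ⟨branch taken⟩
[3] slt  $3, $1, $0  →  {$0:0, $1:15, $2:1, $3:0, $4:2}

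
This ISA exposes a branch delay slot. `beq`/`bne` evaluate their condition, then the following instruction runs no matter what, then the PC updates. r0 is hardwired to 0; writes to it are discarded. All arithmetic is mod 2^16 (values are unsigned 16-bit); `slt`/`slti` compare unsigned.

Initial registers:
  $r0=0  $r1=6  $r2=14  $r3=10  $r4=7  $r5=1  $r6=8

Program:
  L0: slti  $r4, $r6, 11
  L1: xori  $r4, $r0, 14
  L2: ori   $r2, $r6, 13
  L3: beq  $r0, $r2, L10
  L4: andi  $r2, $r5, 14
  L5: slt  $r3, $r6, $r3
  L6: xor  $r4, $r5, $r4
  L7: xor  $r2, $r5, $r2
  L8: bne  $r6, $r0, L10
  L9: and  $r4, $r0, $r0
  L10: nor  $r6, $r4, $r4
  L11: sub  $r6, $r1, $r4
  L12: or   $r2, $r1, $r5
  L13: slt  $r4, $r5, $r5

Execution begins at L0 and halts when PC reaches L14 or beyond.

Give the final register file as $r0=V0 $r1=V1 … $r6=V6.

[0] slti  $r4, $r6, 11  →  {$r0:0, $r1:6, $r2:14, $r3:10, $r4:1, $r5:1, $r6:8}
[1] xori  $r4, $r0, 14  →  {$r0:0, $r1:6, $r2:14, $r3:10, $r4:14, $r5:1, $r6:8}
[2] ori   $r2, $r6, 13  →  {$r0:0, $r1:6, $r2:13, $r3:10, $r4:14, $r5:1, $r6:8}
[3] beq  $r0, $r2, L10  →  {$r0:0, $r1:6, $r2:13, $r3:10, $r4:14, $r5:1, $r6:8}  ⟨branch fallthrough⟩
[4] andi  $r2, $r5, 14  →  {$r0:0, $r1:6, $r2:0, $r3:10, $r4:14, $r5:1, $r6:8}
[5] slt  $r3, $r6, $r3  →  {$r0:0, $r1:6, $r2:0, $r3:1, $r4:14, $r5:1, $r6:8}
[6] xor  $r4, $r5, $r4  →  {$r0:0, $r1:6, $r2:0, $r3:1, $r4:15, $r5:1, $r6:8}
[7] xor  $r2, $r5, $r2  →  {$r0:0, $r1:6, $r2:1, $r3:1, $r4:15, $r5:1, $r6:8}
[8] bne  $r6, $r0, L10  →  {$r0:0, $r1:6, $r2:1, $r3:1, $r4:15, $r5:1, $r6:8}  ⟨branch taken⟩
[9] and  $r4, $r0, $r0  →  {$r0:0, $r1:6, $r2:1, $r3:1, $r4:0, $r5:1, $r6:8}
[10] nor  $r6, $r4, $r4  →  {$r0:0, $r1:6, $r2:1, $r3:1, $r4:0, $r5:1, $r6:65535}
[11] sub  $r6, $r1, $r4  →  {$r0:0, $r1:6, $r2:1, $r3:1, $r4:0, $r5:1, $r6:6}
[12] or   $r2, $r1, $r5  →  {$r0:0, $r1:6, $r2:7, $r3:1, $r4:0, $r5:1, $r6:6}
[13] slt  $r4, $r5, $r5  →  {$r0:0, $r1:6, $r2:7, $r3:1, $r4:0, $r5:1, $r6:6}

$r0=0 $r1=6 $r2=7 $r3=1 $r4=0 $r5=1 $r6=6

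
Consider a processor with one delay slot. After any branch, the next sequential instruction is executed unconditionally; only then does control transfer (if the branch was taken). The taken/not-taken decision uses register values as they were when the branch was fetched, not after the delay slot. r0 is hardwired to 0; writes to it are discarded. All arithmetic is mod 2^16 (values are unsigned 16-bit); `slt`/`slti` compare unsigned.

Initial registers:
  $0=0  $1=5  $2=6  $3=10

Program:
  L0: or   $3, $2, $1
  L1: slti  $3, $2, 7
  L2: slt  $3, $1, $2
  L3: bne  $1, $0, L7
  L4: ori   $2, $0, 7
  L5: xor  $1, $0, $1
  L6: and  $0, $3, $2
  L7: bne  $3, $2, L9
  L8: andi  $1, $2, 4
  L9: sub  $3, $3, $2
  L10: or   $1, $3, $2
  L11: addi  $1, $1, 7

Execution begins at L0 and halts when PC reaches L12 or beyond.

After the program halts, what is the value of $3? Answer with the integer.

PC=0  or   $3, $2, $1        | $0=0 $1=5 $2=6 $3=7
PC=1  slti  $3, $2, 7        | $0=0 $1=5 $2=6 $3=1
PC=2  slt  $3, $1, $2        | $0=0 $1=5 $2=6 $3=1
PC=3  bne  $1, $0, L7        | $0=0 $1=5 $2=6 $3=1  [TAKEN]
PC=4  ori   $2, $0, 7        | $0=0 $1=5 $2=7 $3=1
PC=7  bne  $3, $2, L9        | $0=0 $1=5 $2=7 $3=1  [TAKEN]
PC=8  andi  $1, $2, 4        | $0=0 $1=4 $2=7 $3=1
PC=9  sub  $3, $3, $2        | $0=0 $1=4 $2=7 $3=65530
PC=10 or   $1, $3, $2        | $0=0 $1=65535 $2=7 $3=65530
PC=11 addi  $1, $1, 7        | $0=0 $1=6 $2=7 $3=65530

65530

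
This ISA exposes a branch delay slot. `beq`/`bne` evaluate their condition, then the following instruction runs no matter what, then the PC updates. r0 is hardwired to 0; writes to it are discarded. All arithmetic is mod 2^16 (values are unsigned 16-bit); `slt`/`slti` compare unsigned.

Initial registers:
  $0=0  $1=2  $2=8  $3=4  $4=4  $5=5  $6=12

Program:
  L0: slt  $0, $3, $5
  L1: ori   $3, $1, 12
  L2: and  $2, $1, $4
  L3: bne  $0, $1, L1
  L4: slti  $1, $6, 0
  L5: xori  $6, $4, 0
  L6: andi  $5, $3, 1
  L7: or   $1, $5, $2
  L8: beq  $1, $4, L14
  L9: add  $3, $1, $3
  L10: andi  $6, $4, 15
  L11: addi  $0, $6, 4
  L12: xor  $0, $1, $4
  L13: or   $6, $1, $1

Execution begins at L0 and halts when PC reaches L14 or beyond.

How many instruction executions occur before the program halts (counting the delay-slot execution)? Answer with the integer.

#0 slt  $0, $3, $5 ; 0/2/8/4/4/5/12
#1 ori   $3, $1, 12 ; 0/2/8/14/4/5/12
#2 and  $2, $1, $4 ; 0/2/0/14/4/5/12
#3 bne  $0, $1, L1 ; 0/2/0/14/4/5/12 ; →target
#4 slti  $1, $6, 0 ; 0/0/0/14/4/5/12
#1 ori   $3, $1, 12 ; 0/0/0/12/4/5/12
#2 and  $2, $1, $4 ; 0/0/0/12/4/5/12
#3 bne  $0, $1, L1 ; 0/0/0/12/4/5/12 ; →fallthru
#4 slti  $1, $6, 0 ; 0/0/0/12/4/5/12
#5 xori  $6, $4, 0 ; 0/0/0/12/4/5/4
#6 andi  $5, $3, 1 ; 0/0/0/12/4/0/4
#7 or   $1, $5, $2 ; 0/0/0/12/4/0/4
#8 beq  $1, $4, L14 ; 0/0/0/12/4/0/4 ; →fallthru
#9 add  $3, $1, $3 ; 0/0/0/12/4/0/4
#10 andi  $6, $4, 15 ; 0/0/0/12/4/0/4
#11 addi  $0, $6, 4 ; 0/0/0/12/4/0/4
#12 xor  $0, $1, $4 ; 0/0/0/12/4/0/4
#13 or   $6, $1, $1 ; 0/0/0/12/4/0/0

18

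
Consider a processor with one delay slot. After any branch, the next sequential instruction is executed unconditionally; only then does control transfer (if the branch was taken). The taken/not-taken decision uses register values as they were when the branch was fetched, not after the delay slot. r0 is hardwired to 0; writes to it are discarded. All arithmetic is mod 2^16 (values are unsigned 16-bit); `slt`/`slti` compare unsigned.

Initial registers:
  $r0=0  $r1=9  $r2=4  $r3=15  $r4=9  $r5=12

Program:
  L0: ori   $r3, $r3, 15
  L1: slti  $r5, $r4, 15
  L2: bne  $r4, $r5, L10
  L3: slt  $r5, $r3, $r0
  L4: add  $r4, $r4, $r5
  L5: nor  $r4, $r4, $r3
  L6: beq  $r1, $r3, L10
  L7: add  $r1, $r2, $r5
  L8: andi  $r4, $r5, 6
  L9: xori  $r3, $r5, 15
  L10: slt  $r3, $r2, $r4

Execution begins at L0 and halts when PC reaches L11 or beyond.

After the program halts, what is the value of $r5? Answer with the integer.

0

#0 ori   $r3, $r3, 15 ; 0/9/4/15/9/12
#1 slti  $r5, $r4, 15 ; 0/9/4/15/9/1
#2 bne  $r4, $r5, L10 ; 0/9/4/15/9/1 ; →target
#3 slt  $r5, $r3, $r0 ; 0/9/4/15/9/0
#10 slt  $r3, $r2, $r4 ; 0/9/4/1/9/0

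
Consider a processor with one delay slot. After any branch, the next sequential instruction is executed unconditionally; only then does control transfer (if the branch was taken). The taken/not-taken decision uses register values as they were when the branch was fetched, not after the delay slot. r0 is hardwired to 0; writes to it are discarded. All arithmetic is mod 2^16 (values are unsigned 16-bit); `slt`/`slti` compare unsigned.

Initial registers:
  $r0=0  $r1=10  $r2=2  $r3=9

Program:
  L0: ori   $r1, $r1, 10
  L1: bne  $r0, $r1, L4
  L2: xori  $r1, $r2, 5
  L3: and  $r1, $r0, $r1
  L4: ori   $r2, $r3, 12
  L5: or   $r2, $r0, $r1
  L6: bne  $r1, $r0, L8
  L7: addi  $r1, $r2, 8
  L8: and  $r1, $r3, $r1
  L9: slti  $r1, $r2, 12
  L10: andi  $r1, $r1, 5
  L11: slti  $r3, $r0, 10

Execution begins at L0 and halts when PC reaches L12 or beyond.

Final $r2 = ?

PC=0  ori   $r1, $r1, 10     | $r0=0 $r1=10 $r2=2 $r3=9
PC=1  bne  $r0, $r1, L4      | $r0=0 $r1=10 $r2=2 $r3=9  [TAKEN]
PC=2  xori  $r1, $r2, 5      | $r0=0 $r1=7 $r2=2 $r3=9
PC=4  ori   $r2, $r3, 12     | $r0=0 $r1=7 $r2=13 $r3=9
PC=5  or   $r2, $r0, $r1     | $r0=0 $r1=7 $r2=7 $r3=9
PC=6  bne  $r1, $r0, L8      | $r0=0 $r1=7 $r2=7 $r3=9  [TAKEN]
PC=7  addi  $r1, $r2, 8      | $r0=0 $r1=15 $r2=7 $r3=9
PC=8  and  $r1, $r3, $r1     | $r0=0 $r1=9 $r2=7 $r3=9
PC=9  slti  $r1, $r2, 12     | $r0=0 $r1=1 $r2=7 $r3=9
PC=10 andi  $r1, $r1, 5      | $r0=0 $r1=1 $r2=7 $r3=9
PC=11 slti  $r3, $r0, 10     | $r0=0 $r1=1 $r2=7 $r3=1

7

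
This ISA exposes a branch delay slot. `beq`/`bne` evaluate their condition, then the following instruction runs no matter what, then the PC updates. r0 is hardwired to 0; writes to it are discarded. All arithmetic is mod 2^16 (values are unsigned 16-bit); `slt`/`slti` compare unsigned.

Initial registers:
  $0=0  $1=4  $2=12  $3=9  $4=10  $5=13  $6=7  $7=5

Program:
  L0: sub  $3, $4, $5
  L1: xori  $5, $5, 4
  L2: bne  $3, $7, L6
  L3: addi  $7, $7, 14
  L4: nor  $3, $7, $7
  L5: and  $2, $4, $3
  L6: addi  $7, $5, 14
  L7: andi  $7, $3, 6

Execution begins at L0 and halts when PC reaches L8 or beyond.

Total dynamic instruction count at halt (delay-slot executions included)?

[0] sub  $3, $4, $5  →  {$0:0, $1:4, $2:12, $3:65533, $4:10, $5:13, $6:7, $7:5}
[1] xori  $5, $5, 4  →  {$0:0, $1:4, $2:12, $3:65533, $4:10, $5:9, $6:7, $7:5}
[2] bne  $3, $7, L6  →  {$0:0, $1:4, $2:12, $3:65533, $4:10, $5:9, $6:7, $7:5}  ⟨branch taken⟩
[3] addi  $7, $7, 14  →  {$0:0, $1:4, $2:12, $3:65533, $4:10, $5:9, $6:7, $7:19}
[6] addi  $7, $5, 14  →  {$0:0, $1:4, $2:12, $3:65533, $4:10, $5:9, $6:7, $7:23}
[7] andi  $7, $3, 6  →  {$0:0, $1:4, $2:12, $3:65533, $4:10, $5:9, $6:7, $7:4}

6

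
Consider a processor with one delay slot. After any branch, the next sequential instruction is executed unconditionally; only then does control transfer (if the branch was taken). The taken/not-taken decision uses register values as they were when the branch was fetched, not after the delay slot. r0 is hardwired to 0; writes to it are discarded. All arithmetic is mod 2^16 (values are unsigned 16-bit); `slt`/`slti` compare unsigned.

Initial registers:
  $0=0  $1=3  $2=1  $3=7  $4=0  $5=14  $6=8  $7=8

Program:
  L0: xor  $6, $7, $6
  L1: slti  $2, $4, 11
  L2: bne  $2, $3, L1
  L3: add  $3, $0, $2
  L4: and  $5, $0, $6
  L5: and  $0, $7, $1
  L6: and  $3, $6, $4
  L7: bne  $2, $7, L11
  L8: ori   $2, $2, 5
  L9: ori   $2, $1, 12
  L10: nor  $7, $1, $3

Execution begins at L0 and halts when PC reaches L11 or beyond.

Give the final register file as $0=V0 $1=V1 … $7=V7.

$0=0 $1=3 $2=5 $3=0 $4=0 $5=0 $6=0 $7=8

[0] xor  $6, $7, $6  →  {$0:0, $1:3, $2:1, $3:7, $4:0, $5:14, $6:0, $7:8}
[1] slti  $2, $4, 11  →  {$0:0, $1:3, $2:1, $3:7, $4:0, $5:14, $6:0, $7:8}
[2] bne  $2, $3, L1  →  {$0:0, $1:3, $2:1, $3:7, $4:0, $5:14, $6:0, $7:8}  ⟨branch taken⟩
[3] add  $3, $0, $2  →  {$0:0, $1:3, $2:1, $3:1, $4:0, $5:14, $6:0, $7:8}
[1] slti  $2, $4, 11  →  {$0:0, $1:3, $2:1, $3:1, $4:0, $5:14, $6:0, $7:8}
[2] bne  $2, $3, L1  →  {$0:0, $1:3, $2:1, $3:1, $4:0, $5:14, $6:0, $7:8}  ⟨branch fallthrough⟩
[3] add  $3, $0, $2  →  {$0:0, $1:3, $2:1, $3:1, $4:0, $5:14, $6:0, $7:8}
[4] and  $5, $0, $6  →  {$0:0, $1:3, $2:1, $3:1, $4:0, $5:0, $6:0, $7:8}
[5] and  $0, $7, $1  →  {$0:0, $1:3, $2:1, $3:1, $4:0, $5:0, $6:0, $7:8}
[6] and  $3, $6, $4  →  {$0:0, $1:3, $2:1, $3:0, $4:0, $5:0, $6:0, $7:8}
[7] bne  $2, $7, L11  →  {$0:0, $1:3, $2:1, $3:0, $4:0, $5:0, $6:0, $7:8}  ⟨branch taken⟩
[8] ori   $2, $2, 5  →  {$0:0, $1:3, $2:5, $3:0, $4:0, $5:0, $6:0, $7:8}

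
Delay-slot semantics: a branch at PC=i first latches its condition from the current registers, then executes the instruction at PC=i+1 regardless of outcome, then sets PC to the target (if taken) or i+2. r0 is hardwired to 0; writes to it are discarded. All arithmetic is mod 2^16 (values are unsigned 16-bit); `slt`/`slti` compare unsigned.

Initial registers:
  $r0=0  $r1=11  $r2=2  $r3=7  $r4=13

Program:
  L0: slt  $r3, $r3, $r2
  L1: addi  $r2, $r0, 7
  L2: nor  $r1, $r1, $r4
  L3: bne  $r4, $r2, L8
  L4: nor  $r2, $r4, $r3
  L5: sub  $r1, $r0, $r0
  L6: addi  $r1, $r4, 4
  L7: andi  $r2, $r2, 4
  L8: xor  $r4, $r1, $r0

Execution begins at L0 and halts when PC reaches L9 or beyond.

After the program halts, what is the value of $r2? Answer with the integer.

PC=0  slt  $r3, $r3, $r2     | $r0=0 $r1=11 $r2=2 $r3=0 $r4=13
PC=1  addi  $r2, $r0, 7      | $r0=0 $r1=11 $r2=7 $r3=0 $r4=13
PC=2  nor  $r1, $r1, $r4     | $r0=0 $r1=65520 $r2=7 $r3=0 $r4=13
PC=3  bne  $r4, $r2, L8      | $r0=0 $r1=65520 $r2=7 $r3=0 $r4=13  [TAKEN]
PC=4  nor  $r2, $r4, $r3     | $r0=0 $r1=65520 $r2=65522 $r3=0 $r4=13
PC=8  xor  $r4, $r1, $r0     | $r0=0 $r1=65520 $r2=65522 $r3=0 $r4=65520

65522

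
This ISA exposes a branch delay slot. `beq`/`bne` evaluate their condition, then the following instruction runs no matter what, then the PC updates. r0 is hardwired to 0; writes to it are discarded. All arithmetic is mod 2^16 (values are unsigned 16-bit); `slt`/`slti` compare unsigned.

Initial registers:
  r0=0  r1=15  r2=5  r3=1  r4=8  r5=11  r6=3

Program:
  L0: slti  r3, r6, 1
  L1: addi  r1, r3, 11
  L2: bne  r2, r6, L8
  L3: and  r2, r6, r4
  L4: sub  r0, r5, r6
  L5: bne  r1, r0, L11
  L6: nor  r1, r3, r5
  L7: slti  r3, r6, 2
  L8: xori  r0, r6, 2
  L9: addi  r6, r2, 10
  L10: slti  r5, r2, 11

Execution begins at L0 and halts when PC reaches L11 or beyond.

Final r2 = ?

0

PC=0  slti  r3, r6, 1        | r0=0 r1=15 r2=5 r3=0 r4=8 r5=11 r6=3
PC=1  addi  r1, r3, 11       | r0=0 r1=11 r2=5 r3=0 r4=8 r5=11 r6=3
PC=2  bne  r2, r6, L8        | r0=0 r1=11 r2=5 r3=0 r4=8 r5=11 r6=3  [TAKEN]
PC=3  and  r2, r6, r4        | r0=0 r1=11 r2=0 r3=0 r4=8 r5=11 r6=3
PC=8  xori  r0, r6, 2        | r0=0 r1=11 r2=0 r3=0 r4=8 r5=11 r6=3
PC=9  addi  r6, r2, 10       | r0=0 r1=11 r2=0 r3=0 r4=8 r5=11 r6=10
PC=10 slti  r5, r2, 11       | r0=0 r1=11 r2=0 r3=0 r4=8 r5=1 r6=10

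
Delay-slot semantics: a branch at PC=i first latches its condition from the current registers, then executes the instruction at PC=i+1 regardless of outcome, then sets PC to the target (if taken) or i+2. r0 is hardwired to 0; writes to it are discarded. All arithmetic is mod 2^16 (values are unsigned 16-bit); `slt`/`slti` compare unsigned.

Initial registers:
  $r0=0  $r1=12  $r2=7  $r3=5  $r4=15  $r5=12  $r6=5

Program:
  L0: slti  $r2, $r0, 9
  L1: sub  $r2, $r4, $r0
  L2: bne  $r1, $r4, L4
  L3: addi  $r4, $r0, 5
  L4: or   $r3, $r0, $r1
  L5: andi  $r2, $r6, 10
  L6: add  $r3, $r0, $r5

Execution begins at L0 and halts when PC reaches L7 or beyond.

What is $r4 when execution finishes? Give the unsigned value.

PC=0  slti  $r2, $r0, 9      | $r0=0 $r1=12 $r2=1 $r3=5 $r4=15 $r5=12 $r6=5
PC=1  sub  $r2, $r4, $r0     | $r0=0 $r1=12 $r2=15 $r3=5 $r4=15 $r5=12 $r6=5
PC=2  bne  $r1, $r4, L4      | $r0=0 $r1=12 $r2=15 $r3=5 $r4=15 $r5=12 $r6=5  [TAKEN]
PC=3  addi  $r4, $r0, 5      | $r0=0 $r1=12 $r2=15 $r3=5 $r4=5 $r5=12 $r6=5
PC=4  or   $r3, $r0, $r1     | $r0=0 $r1=12 $r2=15 $r3=12 $r4=5 $r5=12 $r6=5
PC=5  andi  $r2, $r6, 10     | $r0=0 $r1=12 $r2=0 $r3=12 $r4=5 $r5=12 $r6=5
PC=6  add  $r3, $r0, $r5     | $r0=0 $r1=12 $r2=0 $r3=12 $r4=5 $r5=12 $r6=5

5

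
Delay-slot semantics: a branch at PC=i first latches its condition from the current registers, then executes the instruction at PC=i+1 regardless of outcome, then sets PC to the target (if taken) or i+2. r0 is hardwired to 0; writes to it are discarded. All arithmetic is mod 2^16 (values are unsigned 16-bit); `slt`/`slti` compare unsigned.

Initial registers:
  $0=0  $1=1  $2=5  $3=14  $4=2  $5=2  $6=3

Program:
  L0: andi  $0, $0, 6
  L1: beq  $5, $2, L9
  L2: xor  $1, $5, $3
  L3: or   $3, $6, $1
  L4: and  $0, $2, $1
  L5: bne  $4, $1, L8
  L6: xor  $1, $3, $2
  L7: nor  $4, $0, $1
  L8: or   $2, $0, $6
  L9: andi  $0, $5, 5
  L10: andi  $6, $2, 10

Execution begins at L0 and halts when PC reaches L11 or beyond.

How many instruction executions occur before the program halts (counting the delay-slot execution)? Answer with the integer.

10

#0 andi  $0, $0, 6 ; 0/1/5/14/2/2/3
#1 beq  $5, $2, L9 ; 0/1/5/14/2/2/3 ; →fallthru
#2 xor  $1, $5, $3 ; 0/12/5/14/2/2/3
#3 or   $3, $6, $1 ; 0/12/5/15/2/2/3
#4 and  $0, $2, $1 ; 0/12/5/15/2/2/3
#5 bne  $4, $1, L8 ; 0/12/5/15/2/2/3 ; →target
#6 xor  $1, $3, $2 ; 0/10/5/15/2/2/3
#8 or   $2, $0, $6 ; 0/10/3/15/2/2/3
#9 andi  $0, $5, 5 ; 0/10/3/15/2/2/3
#10 andi  $6, $2, 10 ; 0/10/3/15/2/2/2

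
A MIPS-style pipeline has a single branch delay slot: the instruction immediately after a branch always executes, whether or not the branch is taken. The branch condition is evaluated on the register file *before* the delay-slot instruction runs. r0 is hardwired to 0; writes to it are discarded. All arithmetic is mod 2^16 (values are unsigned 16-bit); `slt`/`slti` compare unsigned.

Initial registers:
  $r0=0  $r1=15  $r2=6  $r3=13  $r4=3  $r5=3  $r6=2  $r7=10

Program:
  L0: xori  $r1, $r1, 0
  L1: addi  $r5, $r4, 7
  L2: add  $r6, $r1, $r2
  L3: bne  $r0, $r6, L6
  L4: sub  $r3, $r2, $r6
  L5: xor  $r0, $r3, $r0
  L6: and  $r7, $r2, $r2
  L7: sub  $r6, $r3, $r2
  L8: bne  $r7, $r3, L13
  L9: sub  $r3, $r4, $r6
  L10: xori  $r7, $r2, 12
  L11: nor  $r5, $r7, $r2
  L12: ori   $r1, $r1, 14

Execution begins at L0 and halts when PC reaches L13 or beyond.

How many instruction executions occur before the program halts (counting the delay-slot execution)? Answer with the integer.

9

[0] xori  $r1, $r1, 0  →  {$r0:0, $r1:15, $r2:6, $r3:13, $r4:3, $r5:3, $r6:2, $r7:10}
[1] addi  $r5, $r4, 7  →  {$r0:0, $r1:15, $r2:6, $r3:13, $r4:3, $r5:10, $r6:2, $r7:10}
[2] add  $r6, $r1, $r2  →  {$r0:0, $r1:15, $r2:6, $r3:13, $r4:3, $r5:10, $r6:21, $r7:10}
[3] bne  $r0, $r6, L6  →  {$r0:0, $r1:15, $r2:6, $r3:13, $r4:3, $r5:10, $r6:21, $r7:10}  ⟨branch taken⟩
[4] sub  $r3, $r2, $r6  →  {$r0:0, $r1:15, $r2:6, $r3:65521, $r4:3, $r5:10, $r6:21, $r7:10}
[6] and  $r7, $r2, $r2  →  {$r0:0, $r1:15, $r2:6, $r3:65521, $r4:3, $r5:10, $r6:21, $r7:6}
[7] sub  $r6, $r3, $r2  →  {$r0:0, $r1:15, $r2:6, $r3:65521, $r4:3, $r5:10, $r6:65515, $r7:6}
[8] bne  $r7, $r3, L13  →  {$r0:0, $r1:15, $r2:6, $r3:65521, $r4:3, $r5:10, $r6:65515, $r7:6}  ⟨branch taken⟩
[9] sub  $r3, $r4, $r6  →  {$r0:0, $r1:15, $r2:6, $r3:24, $r4:3, $r5:10, $r6:65515, $r7:6}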